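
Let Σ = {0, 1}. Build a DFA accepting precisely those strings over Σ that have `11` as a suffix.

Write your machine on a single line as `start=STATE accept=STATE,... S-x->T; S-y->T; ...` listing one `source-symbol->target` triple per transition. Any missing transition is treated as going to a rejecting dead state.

start=S0; accept=S2; S0-0->S0; S0-1->S1; S1-0->S0; S1-1->S2; S2-0->S0; S2-1->S2

Let each state record the length of the longest suffix of the input read so far that is also a prefix of `11`. S1 means the last symbol is `1`; S2 means the last 2 symbols are `11`. Accept only at S2, where the string currently ends in `11`.
        0   1  
>  S0   S0  S1 
   S1   S0  S2 
 * S2   S0  S2 
(> = start, * = accepting)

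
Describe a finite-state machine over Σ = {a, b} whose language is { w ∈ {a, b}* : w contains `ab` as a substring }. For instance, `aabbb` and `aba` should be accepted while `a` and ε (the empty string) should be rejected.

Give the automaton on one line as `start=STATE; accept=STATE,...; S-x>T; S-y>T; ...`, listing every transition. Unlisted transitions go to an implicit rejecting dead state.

start=s0; accept=s2; s0-a>s1; s0-b>s0; s1-a>s1; s1-b>s2; s2-a>s2; s2-b>s2

Track how much of `ab` has been matched so far: state s0 is no progress, s2 is the absorbing accept state reached once `ab` has occurred. Intermediate states record partial matches; on a mismatch, fall back to the longest reusable overlap.
With 3 states:
        a   b  
>  s0   s1  s0 
   s1   s1  s2 
 * s2   s2  s2 
(> = start, * = accepting)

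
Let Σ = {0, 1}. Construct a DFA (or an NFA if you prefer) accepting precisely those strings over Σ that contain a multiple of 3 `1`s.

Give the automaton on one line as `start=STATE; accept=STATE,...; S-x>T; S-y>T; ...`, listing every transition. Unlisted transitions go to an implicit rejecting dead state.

The only thing that matters is how many `1`s have appeared, reduced mod 3. Use one state per residue: q0 for 0, …, q2 for 2. Reading `1` moves to the next residue; anything else stays put. q0 is accepting.
With 3 states:
        0   1  
>* q0   q0  q1 
   q1   q1  q2 
   q2   q2  q0 
(> = start, * = accepting)

start=q0; accept=q0; q0-0>q0; q0-1>q1; q1-0>q1; q1-1>q2; q2-0>q2; q2-1>q0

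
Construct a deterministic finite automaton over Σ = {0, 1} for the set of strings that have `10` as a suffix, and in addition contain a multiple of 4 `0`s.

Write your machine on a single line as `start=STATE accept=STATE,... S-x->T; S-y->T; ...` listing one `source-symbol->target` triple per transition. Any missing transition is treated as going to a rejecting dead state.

Build one automaton per condition and run them in lockstep. One (3 states) tracks how much of the suffix `10` has currently been matched; the other (4 states) tracks the count of `0`s modulo 4. Each combined state is a pair, one component from each; accept when both components accept.
With 12 states:
          0    1  
>  S0     S1   S2 
   S1     S3   S4 
   S2     S5   S2 
   S3     S6   S7 
   S4     S8   S4 
   S5     S3   S4 
   S6     S0   S9 
   S7    S10   S7 
   S8     S6   S7 
   S9    S11   S9 
   S10    S0   S9 
 * S11    S1   S2 
(> = start, * = accepting)

start=S0; accept=S11; S0-0->S1; S0-1->S2; S1-0->S3; S1-1->S4; S2-0->S5; S2-1->S2; S3-0->S6; S3-1->S7; S4-0->S8; S4-1->S4; S5-0->S3; S5-1->S4; S6-0->S0; S6-1->S9; S7-0->S10; S7-1->S7; S8-0->S6; S8-1->S7; S9-0->S11; S9-1->S9; S10-0->S0; S10-1->S9; S11-0->S1; S11-1->S2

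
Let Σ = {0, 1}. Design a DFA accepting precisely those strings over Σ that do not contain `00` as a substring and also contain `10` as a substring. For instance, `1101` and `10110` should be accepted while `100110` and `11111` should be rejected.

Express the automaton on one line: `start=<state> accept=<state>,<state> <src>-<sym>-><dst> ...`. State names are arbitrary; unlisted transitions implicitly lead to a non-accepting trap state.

start=q0 accept=q4,q5 q0-0->q1 q0-1->q2 q1-0->q3 q1-1->q2 q2-0->q4 q2-1->q2 q3-0->q3 q3-1->q3 q4-0->q3 q4-1->q5 q5-0->q4 q5-1->q5

Handle the two conditions separately and then intersect. The first has 3 states tracking partial matches of the forbidden pattern `00`; the second has 3 states tracking whether and how much of `10` has been seen. A product state is a pair (one from each), accepting exactly when both do. After merging equivalent states the machine shrinks.
With 6 states:
        0   1  
>  q0   q1  q2 
   q1   q3  q2 
   q2   q4  q2 
   q3   q3  q3 
 * q4   q3  q5 
 * q5   q4  q5 
(> = start, * = accepting)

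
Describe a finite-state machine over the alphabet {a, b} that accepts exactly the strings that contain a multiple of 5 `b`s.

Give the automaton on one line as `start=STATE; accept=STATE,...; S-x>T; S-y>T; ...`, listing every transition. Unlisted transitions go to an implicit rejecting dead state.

Keep the running count of `b`s modulo 5: each `b` advances along the cycle q0 → q1 → q2 → q3 → q4 → q0 while other symbols loop. Accept at q0.
5 states suffice.
        a   b  
>* q0   q0  q1 
   q1   q1  q2 
   q2   q2  q3 
   q3   q3  q4 
   q4   q4  q0 
(> = start, * = accepting)

start=q0; accept=q0; q0-a>q0; q0-b>q1; q1-a>q1; q1-b>q2; q2-a>q2; q2-b>q3; q3-a>q3; q3-b>q4; q4-a>q4; q4-b>q0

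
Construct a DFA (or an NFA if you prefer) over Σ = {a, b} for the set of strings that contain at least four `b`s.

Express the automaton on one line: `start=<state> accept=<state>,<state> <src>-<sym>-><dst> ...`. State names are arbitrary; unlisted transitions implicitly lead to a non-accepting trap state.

Count `b`s, saturating at 5: states q0 through q4 mean 0 through 4 `b`s seen; q5 means more than 4. Each `b` increments (capped at q5); other symbols loop. Accept from {q4, q5}.
A 6-state machine:
        a   b  
>  q0   q0  q1 
   q1   q1  q2 
   q2   q2  q3 
   q3   q3  q4 
 * q4   q4  q5 
 * q5   q5  q5 
(> = start, * = accepting)

start=q0 accept=q4,q5 q0-a->q0 q0-b->q1 q1-a->q1 q1-b->q2 q2-a->q2 q2-b->q3 q3-a->q3 q3-b->q4 q4-a->q4 q4-b->q5 q5-a->q5 q5-b->q5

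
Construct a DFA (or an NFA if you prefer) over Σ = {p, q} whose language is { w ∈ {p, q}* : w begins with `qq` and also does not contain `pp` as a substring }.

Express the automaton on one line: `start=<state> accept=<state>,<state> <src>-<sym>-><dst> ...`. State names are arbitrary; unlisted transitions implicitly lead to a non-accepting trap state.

start=A accept=D,E A-p->B A-q->C B-p->B B-q->B C-p->B C-q->D D-p->E D-q->D E-p->B E-q->D

Handle the two conditions separately and then intersect. One (4 states) tracks whether the input so far still matches the prefix `qq`; the other (3 states) tracks partial matches of the forbidden pattern `pp`. Each combined state is a pair, one component from each; accept when both components accept. Minimizing collapses redundant product states.
5 states suffice.
       p  q 
>  A   B  C 
   B   B  B 
   C   B  D 
 * D   E  D 
 * E   B  D 
(> = start, * = accepting)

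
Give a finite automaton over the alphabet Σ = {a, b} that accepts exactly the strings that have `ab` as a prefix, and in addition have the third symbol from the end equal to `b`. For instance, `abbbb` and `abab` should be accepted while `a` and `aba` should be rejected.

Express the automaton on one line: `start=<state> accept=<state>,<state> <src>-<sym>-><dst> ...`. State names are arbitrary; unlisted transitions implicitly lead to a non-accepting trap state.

Run two small machines in parallel and take their product. The first has 4 states tracking whether the input so far still matches the prefix `ab`; the second has 15 states tracking the last 3 symbols read. A product state is a pair (one from each), accepting exactly when both do. Equivalent product states are then merged.
An 11-state machine:
          a    b  
>  S0     S1   S2 
   S1     S2   S3 
   S2     S2   S2 
   S3     S4   S5 
   S4     S6   S7 
   S5     S8   S9 
 * S6    S10   S3 
 * S7     S4   S5 
 * S8     S6   S7 
 * S9     S8   S9 
   S10   S10   S3 
(> = start, * = accepting)

start=S0 accept=S6,S7,S8,S9 S0-a->S1 S0-b->S2 S1-a->S2 S1-b->S3 S2-a->S2 S2-b->S2 S3-a->S4 S3-b->S5 S4-a->S6 S4-b->S7 S5-a->S8 S5-b->S9 S6-a->S10 S6-b->S3 S7-a->S4 S7-b->S5 S8-a->S6 S8-b->S7 S9-a->S8 S9-b->S9 S10-a->S10 S10-b->S3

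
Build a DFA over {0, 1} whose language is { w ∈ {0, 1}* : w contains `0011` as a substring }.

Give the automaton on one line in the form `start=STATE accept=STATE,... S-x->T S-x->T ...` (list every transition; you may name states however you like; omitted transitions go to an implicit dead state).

start=q0 accept=q4 q0-0->q1 q0-1->q0 q1-0->q2 q1-1->q0 q2-0->q2 q2-1->q3 q3-0->q1 q3-1->q4 q4-0->q4 q4-1->q4

States q0..q3 record the length of the longest prefix of `0011` that matches the current input suffix. Reaching q4 means `0011` has been seen, and we stay there forever. Accept from q4.
A 5-state machine:
        0   1  
>  q0   q1  q0 
   q1   q2  q0 
   q2   q2  q3 
   q3   q1  q4 
 * q4   q4  q4 
(> = start, * = accepting)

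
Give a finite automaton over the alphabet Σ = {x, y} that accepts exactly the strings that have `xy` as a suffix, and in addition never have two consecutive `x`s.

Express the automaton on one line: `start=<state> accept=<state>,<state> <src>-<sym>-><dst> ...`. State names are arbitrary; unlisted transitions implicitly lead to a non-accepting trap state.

start=s0 accept=s3 s0-x->s1 s0-y->s0 s1-x->s2 s1-y->s3 s2-x->s2 s2-y->s2 s3-x->s1 s3-y->s0

Run two small machines in parallel and take their product. The first has 3 states tracking how much of the suffix `xy` has currently been matched; the second has 3 states tracking partial matches of the forbidden pattern `xx`. A product state is a pair (one from each), accepting exactly when both do. After merging equivalent states the machine shrinks.
4 states suffice.
        x   y  
>  s0   s1  s0 
   s1   s2  s3 
   s2   s2  s2 
 * s3   s1  s0 
(> = start, * = accepting)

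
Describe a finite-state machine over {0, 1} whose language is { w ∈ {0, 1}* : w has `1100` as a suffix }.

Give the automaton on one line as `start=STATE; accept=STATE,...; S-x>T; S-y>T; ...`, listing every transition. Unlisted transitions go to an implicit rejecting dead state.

Remember how much of `1100` the current input suffix matches. State s0 means no match yet; s1 means the last symbol is `1`; s2 means the last 2 symbols are `11`; s3 means the last 3 symbols are `110`; s4 means the last 4 symbols are `1100`. Only s4 accepts. On a mismatch, fall back to the longest proper suffix that is still a prefix of `1100`.
With 5 states:
        0   1  
>  s0   s0  s1 
   s1   s0  s2 
   s2   s3  s2 
   s3   s4  s1 
 * s4   s0  s1 
(> = start, * = accepting)

start=s0; accept=s4; s0-0>s0; s0-1>s1; s1-0>s0; s1-1>s2; s2-0>s3; s2-1>s2; s3-0>s4; s3-1>s1; s4-0>s0; s4-1>s1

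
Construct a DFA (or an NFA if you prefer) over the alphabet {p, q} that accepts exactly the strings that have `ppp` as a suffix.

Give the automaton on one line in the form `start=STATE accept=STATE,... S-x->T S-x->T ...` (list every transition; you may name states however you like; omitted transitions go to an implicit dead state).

Remember how much of `ppp` the current input suffix matches. State A means no match yet; B means the last symbol is `p`; C means the last 2 symbols are `pp`; D means the last 3 symbols are `ppp`. Only D accepts. On a mismatch, fall back to the longest proper suffix that is still a prefix of `ppp`.
       p  q 
>  A   B  A 
   B   C  A 
   C   D  A 
 * D   D  A 
(> = start, * = accepting)

start=A accept=D A-p->B A-q->A B-p->C B-q->A C-p->D C-q->A D-p->D D-q->A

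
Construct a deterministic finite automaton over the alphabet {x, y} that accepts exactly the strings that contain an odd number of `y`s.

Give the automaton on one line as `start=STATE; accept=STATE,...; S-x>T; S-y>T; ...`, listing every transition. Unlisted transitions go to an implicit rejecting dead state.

Keep the running count of `y`s modulo 2: each `y` advances along the cycle A → B → A while other symbols loop. Accept at B.
       x  y 
>  A   A  B 
 * B   B  A 
(> = start, * = accepting)

start=A; accept=B; A-x>A; A-y>B; B-x>B; B-y>A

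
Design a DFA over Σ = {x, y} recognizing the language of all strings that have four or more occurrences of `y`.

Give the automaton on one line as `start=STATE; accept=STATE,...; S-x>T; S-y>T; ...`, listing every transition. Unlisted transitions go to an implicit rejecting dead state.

start=A; accept=E,F; A-x>A; A-y>B; B-x>B; B-y>C; C-x>C; C-y>D; D-x>D; D-y>E; E-x>E; E-y>F; F-x>F; F-y>F

Count `y`s, saturating at 5: states A through E mean 0 through 4 `y`s seen; F means more than 4. Each `y` increments (capped at F); other symbols loop. Accept from {E, F}.
6 states suffice.
       x  y 
>  A   A  B 
   B   B  C 
   C   C  D 
   D   D  E 
 * E   E  F 
 * F   F  F 
(> = start, * = accepting)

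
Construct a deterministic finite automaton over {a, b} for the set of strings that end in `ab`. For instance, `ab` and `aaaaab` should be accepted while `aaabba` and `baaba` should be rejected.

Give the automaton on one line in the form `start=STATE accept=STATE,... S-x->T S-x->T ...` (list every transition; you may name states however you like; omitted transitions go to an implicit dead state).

Remember how much of `ab` the current input suffix matches. State s0 means no match yet; s1 means the last symbol is `a`; s2 means the last 2 symbols are `ab`. Only s2 accepts. On a mismatch, fall back to the longest proper suffix that is still a prefix of `ab`.
A 3-state machine:
        a   b  
>  s0   s1  s0 
   s1   s1  s2 
 * s2   s1  s0 
(> = start, * = accepting)

start=s0 accept=s2 s0-a->s1 s0-b->s0 s1-a->s1 s1-b->s2 s2-a->s1 s2-b->s0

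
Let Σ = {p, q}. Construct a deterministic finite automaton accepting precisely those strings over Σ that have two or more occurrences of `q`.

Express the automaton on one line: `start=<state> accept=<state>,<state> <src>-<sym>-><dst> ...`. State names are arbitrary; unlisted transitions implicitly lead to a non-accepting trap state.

start=A accept=C,D A-p->A A-q->B B-p->B B-q->C C-p->C C-q->D D-p->D D-q->D

Count `q`s, saturating at 3: states A through C mean 0 through 2 `q`s seen; D means more than 2. Each `q` increments (capped at D); other symbols loop. Accept from {C, D}.
With 4 states:
       p  q 
>  A   A  B 
   B   B  C 
 * C   C  D 
 * D   D  D 
(> = start, * = accepting)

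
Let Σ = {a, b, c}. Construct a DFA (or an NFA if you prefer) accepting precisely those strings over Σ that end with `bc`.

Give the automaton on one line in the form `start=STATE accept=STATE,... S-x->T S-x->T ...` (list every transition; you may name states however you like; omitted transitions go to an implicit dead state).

start=s0 accept=s2 s0-a->s0 s0-b->s1 s0-c->s0 s1-a->s0 s1-b->s1 s1-c->s2 s2-a->s0 s2-b->s1 s2-c->s0

Let each state record the length of the longest suffix of the input read so far that is also a prefix of `bc`. s1 means the last symbol is `b`; s2 means the last 2 symbols are `bc`. Accept only at s2, where the string currently ends in `bc`.
With 3 states:
        a   b   c  
>  s0   s0  s1  s0 
   s1   s0  s1  s2 
 * s2   s0  s1  s0 
(> = start, * = accepting)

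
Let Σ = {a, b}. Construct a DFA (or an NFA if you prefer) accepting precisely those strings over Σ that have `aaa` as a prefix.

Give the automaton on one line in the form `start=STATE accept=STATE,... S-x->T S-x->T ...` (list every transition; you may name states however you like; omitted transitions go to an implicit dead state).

start=s0 accept=s3 s0-a->s1 s0-b->s4 s1-a->s2 s1-b->s4 s2-a->s3 s2-b->s4 s3-a->s3 s3-b->s3 s4-a->s4 s4-b->s4

Walk along `aaa` while the input agrees: from s0 take `a` to s1, and so on. Any deviation drops to the rejecting sink s4. Once s3 is reached the prefix is confirmed and every continuation is accepted.
With 5 states:
        a   b  
>  s0   s1  s4 
   s1   s2  s4 
   s2   s3  s4 
 * s3   s3  s3 
   s4   s4  s4 
(> = start, * = accepting)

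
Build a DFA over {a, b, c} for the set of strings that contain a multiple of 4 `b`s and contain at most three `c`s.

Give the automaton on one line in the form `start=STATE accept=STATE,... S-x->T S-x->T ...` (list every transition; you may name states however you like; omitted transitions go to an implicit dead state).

start=q0 accept=q0,q2,q5,q9 q0-a->q0 q0-b->q1 q0-c->q2 q1-a->q1 q1-b->q3 q1-c->q4 q2-a->q2 q2-b->q4 q2-c->q5 q3-a->q3 q3-b->q6 q3-c->q7 q4-a->q4 q4-b->q7 q4-c->q8 q5-a->q5 q5-b->q8 q5-c->q9 q6-a->q6 q6-b->q0 q6-c->q10 q7-a->q7 q7-b->q10 q7-c->q11 q8-a->q8 q8-b->q11 q8-c->q12 q9-a->q9 q9-b->q12 q9-c->q13 q10-a->q10 q10-b->q2 q10-c->q14 q11-a->q11 q11-b->q14 q11-c->q15 q12-a->q12 q12-b->q15 q12-c->q13 q13-a->q13 q13-b->q13 q13-c->q13 q14-a->q14 q14-b->q5 q14-c->q16 q15-a->q15 q15-b->q16 q15-c->q13 q16-a->q16 q16-b->q9 q16-c->q13

Build one automaton per condition and run them in lockstep. The first has 4 states tracking the count of `b`s modulo 4; the second has 5 states tracking the count of `c`s, saturating at 4. A product state is a pair (one from each), accepting exactly when both do. Minimizing collapses redundant product states.
          a    b    c  
>* q0     q0   q1   q2 
   q1     q1   q3   q4 
 * q2     q2   q4   q5 
   q3     q3   q6   q7 
   q4     q4   q7   q8 
 * q5     q5   q8   q9 
   q6     q6   q0  q10 
   q7     q7  q10  q11 
   q8     q8  q11  q12 
 * q9     q9  q12  q13 
   q10   q10   q2  q14 
   q11   q11  q14  q15 
   q12   q12  q15  q13 
   q13   q13  q13  q13 
   q14   q14   q5  q16 
   q15   q15  q16  q13 
   q16   q16   q9  q13 
(> = start, * = accepting)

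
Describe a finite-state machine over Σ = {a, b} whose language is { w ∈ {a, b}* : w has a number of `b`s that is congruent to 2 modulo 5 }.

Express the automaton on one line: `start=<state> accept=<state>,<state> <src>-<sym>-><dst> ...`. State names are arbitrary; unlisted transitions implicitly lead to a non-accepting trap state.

start=s0 accept=s2 s0-a->s0 s0-b->s1 s1-a->s1 s1-b->s2 s2-a->s2 s2-b->s3 s3-a->s3 s3-b->s4 s4-a->s4 s4-b->s0

Keep the running count of `b`s modulo 5: each `b` advances along the cycle s0 → s1 → s2 → s3 → s4 → s0 while other symbols loop. Accept at s2.
5 states suffice.
        a   b  
>  s0   s0  s1 
   s1   s1  s2 
 * s2   s2  s3 
   s3   s3  s4 
   s4   s4  s0 
(> = start, * = accepting)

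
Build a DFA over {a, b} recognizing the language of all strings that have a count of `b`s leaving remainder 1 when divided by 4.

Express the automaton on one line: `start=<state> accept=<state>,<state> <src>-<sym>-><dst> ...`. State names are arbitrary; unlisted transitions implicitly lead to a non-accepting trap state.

start=q0 accept=q1 q0-a->q0 q0-b->q1 q1-a->q1 q1-b->q2 q2-a->q2 q2-b->q3 q3-a->q3 q3-b->q0

The only thing that matters is how many `b`s have appeared, reduced mod 4. Use one state per residue: q0 for 0, …, q3 for 3. Reading `b` moves to the next residue; anything else stays put. q1 is accepting.
        a   b  
>  q0   q0  q1 
 * q1   q1  q2 
   q2   q2  q3 
   q3   q3  q0 
(> = start, * = accepting)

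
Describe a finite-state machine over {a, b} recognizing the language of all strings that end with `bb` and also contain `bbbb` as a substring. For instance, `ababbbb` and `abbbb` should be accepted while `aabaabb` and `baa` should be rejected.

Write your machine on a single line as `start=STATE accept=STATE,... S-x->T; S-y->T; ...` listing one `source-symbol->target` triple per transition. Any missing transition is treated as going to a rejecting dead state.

start=S0; accept=S4; S0-a->S0; S0-b->S1; S1-a->S0; S1-b->S2; S2-a->S0; S2-b->S3; S3-a->S0; S3-b->S4; S4-a->S5; S4-b->S4; S5-a->S5; S5-b->S6; S6-a->S5; S6-b->S4

Handle the two conditions separately and then intersect. One (3 states) tracks how much of the suffix `bb` has currently been matched; the other (5 states) tracks whether and how much of `bbbb` has been seen. Each combined state is a pair, one component from each; accept when both components accept.
7 states suffice.
        a   b  
>  S0   S0  S1 
   S1   S0  S2 
   S2   S0  S3 
   S3   S0  S4 
 * S4   S5  S4 
   S5   S5  S6 
   S6   S5  S4 
(> = start, * = accepting)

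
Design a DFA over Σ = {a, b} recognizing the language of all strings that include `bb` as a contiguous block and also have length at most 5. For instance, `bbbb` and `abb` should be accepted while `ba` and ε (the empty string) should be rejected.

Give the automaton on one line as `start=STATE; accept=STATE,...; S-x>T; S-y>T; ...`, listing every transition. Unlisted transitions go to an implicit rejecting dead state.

start=s0; accept=s5,s8,s11,s14; s0-a>s1; s0-b>s2; s1-a>s3; s1-b>s4; s2-a>s3; s2-b>s5; s3-a>s6; s3-b>s7; s4-a>s6; s4-b>s8; s5-a>s8; s5-b>s8; s6-a>s9; s6-b>s10; s7-a>s9; s7-b>s11; s8-a>s11; s8-b>s11; s9-a>s12; s9-b>s13; s10-a>s12; s10-b>s14; s11-a>s14; s11-b>s14; s12-a>s15; s12-b>s16; s13-a>s15; s13-b>s17; s14-a>s17; s14-b>s17; s15-a>s15; s15-b>s16; s16-a>s15; s16-b>s17; s17-a>s17; s17-b>s17

Run two small machines in parallel and take their product. One (3 states) tracks whether and how much of `bb` has been seen; the other (7 states) tracks the input length, saturating at 6. Each combined state is a pair, one component from each; accept when both components accept.
18 states suffice.
          a    b  
>  s0     s1   s2 
   s1     s3   s4 
   s2     s3   s5 
   s3     s6   s7 
   s4     s6   s8 
 * s5     s8   s8 
   s6     s9  s10 
   s7     s9  s11 
 * s8    s11  s11 
   s9    s12  s13 
   s10   s12  s14 
 * s11   s14  s14 
   s12   s15  s16 
   s13   s15  s17 
 * s14   s17  s17 
   s15   s15  s16 
   s16   s15  s17 
   s17   s17  s17 
(> = start, * = accepting)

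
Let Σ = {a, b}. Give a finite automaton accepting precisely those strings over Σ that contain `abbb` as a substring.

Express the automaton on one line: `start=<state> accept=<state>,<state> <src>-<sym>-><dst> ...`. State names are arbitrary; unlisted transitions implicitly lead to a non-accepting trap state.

start=q0 accept=q4 q0-a->q1 q0-b->q0 q1-a->q1 q1-b->q2 q2-a->q1 q2-b->q3 q3-a->q1 q3-b->q4 q4-a->q4 q4-b->q4

States q0..q3 record the length of the longest prefix of `abbb` that matches the current input suffix. Reaching q4 means `abbb` has been seen, and we stay there forever. Accept from q4.
5 states suffice.
        a   b  
>  q0   q1  q0 
   q1   q1  q2 
   q2   q1  q3 
   q3   q1  q4 
 * q4   q4  q4 
(> = start, * = accepting)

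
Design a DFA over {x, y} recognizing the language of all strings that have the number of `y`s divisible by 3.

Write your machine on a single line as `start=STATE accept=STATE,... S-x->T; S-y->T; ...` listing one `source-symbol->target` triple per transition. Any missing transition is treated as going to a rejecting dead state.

The only thing that matters is how many `y`s have appeared, reduced mod 3. Use one state per residue: q0 for 0, …, q2 for 2. Reading `y` moves to the next residue; anything else stays put. q0 is accepting.
        x   y  
>* q0   q0  q1 
   q1   q1  q2 
   q2   q2  q0 
(> = start, * = accepting)

start=q0; accept=q0; q0-x->q0; q0-y->q1; q1-x->q1; q1-y->q2; q2-x->q2; q2-y->q0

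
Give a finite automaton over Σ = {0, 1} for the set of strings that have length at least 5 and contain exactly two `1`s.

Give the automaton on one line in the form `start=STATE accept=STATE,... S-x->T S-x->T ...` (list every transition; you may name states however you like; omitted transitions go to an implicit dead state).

Run two small machines in parallel and take their product. The first has 7 states tracking the input length, saturating at 6; the second has 4 states tracking the count of `1`s, saturating at 3. A product state is a pair (one from each), accepting exactly when both do. Equivalent product states are then merged.
With 13 states:
          0    1  
>  s0     s1   s2 
   s1     s3   s4 
   s2     s4   s5 
   s3     s6   s7 
   s4     s7   s8 
   s5     s8   s9 
   s6     s6  s10 
   s7    s10  s11 
   s8    s11   s9 
   s9     s9   s9 
   s10   s10  s12 
   s11   s12   s9 
 * s12   s12   s9 
(> = start, * = accepting)

start=s0 accept=s12 s0-0->s1 s0-1->s2 s1-0->s3 s1-1->s4 s2-0->s4 s2-1->s5 s3-0->s6 s3-1->s7 s4-0->s7 s4-1->s8 s5-0->s8 s5-1->s9 s6-0->s6 s6-1->s10 s7-0->s10 s7-1->s11 s8-0->s11 s8-1->s9 s9-0->s9 s9-1->s9 s10-0->s10 s10-1->s12 s11-0->s12 s11-1->s9 s12-0->s12 s12-1->s9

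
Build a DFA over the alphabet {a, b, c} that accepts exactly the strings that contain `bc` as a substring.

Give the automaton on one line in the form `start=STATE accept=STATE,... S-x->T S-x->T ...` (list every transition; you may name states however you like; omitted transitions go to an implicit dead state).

start=S0 accept=S2 S0-a->S0 S0-b->S1 S0-c->S0 S1-a->S0 S1-b->S1 S1-c->S2 S2-a->S2 S2-b->S2 S2-c->S2

Track how much of `bc` has been matched so far: state S0 is no progress, S2 is the absorbing accept state reached once `bc` has occurred. Intermediate states record partial matches; on a mismatch, fall back to the longest reusable overlap.
A 3-state machine:
        a   b   c  
>  S0   S0  S1  S0 
   S1   S0  S1  S2 
 * S2   S2  S2  S2 
(> = start, * = accepting)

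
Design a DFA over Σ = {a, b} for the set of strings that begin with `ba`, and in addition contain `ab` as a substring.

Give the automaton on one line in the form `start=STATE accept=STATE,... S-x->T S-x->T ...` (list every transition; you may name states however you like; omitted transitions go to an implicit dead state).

Handle the two conditions separately and then intersect. One (4 states) tracks whether the input so far still matches the prefix `ba`; the other (3 states) tracks whether and how much of `ab` has been seen. Each combined state is a pair, one component from each; accept when both components accept. Equivalent product states are then merged.
        a   b  
>  s0   s1  s2 
   s1   s1  s1 
   s2   s3  s1 
   s3   s3  s4 
 * s4   s4  s4 
(> = start, * = accepting)

start=s0 accept=s4 s0-a->s1 s0-b->s2 s1-a->s1 s1-b->s1 s2-a->s3 s2-b->s1 s3-a->s3 s3-b->s4 s4-a->s4 s4-b->s4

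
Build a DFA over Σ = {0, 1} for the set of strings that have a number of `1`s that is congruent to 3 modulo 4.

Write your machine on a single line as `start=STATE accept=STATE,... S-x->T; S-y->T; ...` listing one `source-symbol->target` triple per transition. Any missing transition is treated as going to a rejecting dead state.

Keep the running count of `1`s modulo 4: each `1` advances along the cycle s0 → s1 → s2 → s3 → s0 while other symbols loop. Accept at s3.
        0   1  
>  s0   s0  s1 
   s1   s1  s2 
   s2   s2  s3 
 * s3   s3  s0 
(> = start, * = accepting)

start=s0; accept=s3; s0-0->s0; s0-1->s1; s1-0->s1; s1-1->s2; s2-0->s2; s2-1->s3; s3-0->s3; s3-1->s0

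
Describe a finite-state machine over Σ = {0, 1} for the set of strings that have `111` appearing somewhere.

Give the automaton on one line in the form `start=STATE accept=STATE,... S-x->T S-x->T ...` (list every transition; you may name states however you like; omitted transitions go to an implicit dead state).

Track how much of `111` has been matched so far: state q0 is no progress, q3 is the absorbing accept state reached once `111` has occurred. Intermediate states record partial matches; on a mismatch, fall back to the longest reusable overlap.
4 states suffice.
        0   1  
>  q0   q0  q1 
   q1   q0  q2 
   q2   q0  q3 
 * q3   q3  q3 
(> = start, * = accepting)

start=q0 accept=q3 q0-0->q0 q0-1->q1 q1-0->q0 q1-1->q2 q2-0->q0 q2-1->q3 q3-0->q3 q3-1->q3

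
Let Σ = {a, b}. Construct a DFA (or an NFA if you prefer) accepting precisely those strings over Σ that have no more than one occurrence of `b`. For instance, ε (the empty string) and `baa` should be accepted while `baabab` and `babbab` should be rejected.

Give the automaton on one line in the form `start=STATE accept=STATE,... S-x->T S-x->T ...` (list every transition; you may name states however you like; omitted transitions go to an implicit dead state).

Only the number of `b`s matters, and only up to 2. Make a chain s0 → s1 → s2 advanced by each `b` (with s2 absorbing); every other symbol self-loops. The accepting set is {s0, s1}.
        a   b  
>* s0   s0  s1 
 * s1   s1  s2 
   s2   s2  s2 
(> = start, * = accepting)

start=s0 accept=s0,s1 s0-a->s0 s0-b->s1 s1-a->s1 s1-b->s2 s2-a->s2 s2-b->s2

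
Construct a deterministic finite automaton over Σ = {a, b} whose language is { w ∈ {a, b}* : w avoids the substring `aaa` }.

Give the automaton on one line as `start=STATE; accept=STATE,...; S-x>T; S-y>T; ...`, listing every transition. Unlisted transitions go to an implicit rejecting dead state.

start=S0; accept=S0,S1,S2; S0-a>S1; S0-b>S0; S1-a>S2; S1-b>S0; S2-a>S3; S2-b>S0; S3-a>S3; S3-b>S3

Track partial matches of the forbidden pattern `aaa`. State S3 is a dead state reached once `aaa` has occurred; every other state accepts. S0 means no part of `aaa` is currently matched.
        a   b  
>* S0   S1  S0 
 * S1   S2  S0 
 * S2   S3  S0 
   S3   S3  S3 
(> = start, * = accepting)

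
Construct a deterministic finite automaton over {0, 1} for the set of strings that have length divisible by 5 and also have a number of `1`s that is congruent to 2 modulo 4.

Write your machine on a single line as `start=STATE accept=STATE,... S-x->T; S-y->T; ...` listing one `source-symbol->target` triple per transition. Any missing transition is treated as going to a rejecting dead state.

Run two small machines in parallel and take their product. The first has 5 states tracking the input length modulo 5; the second has 4 states tracking the count of `1`s modulo 4. A product state is a pair (one from each), accepting exactly when both do.
A 20-state machine:
          0    1  
>  q0     q1   q2 
   q1     q3   q4 
   q2     q4   q5 
   q3     q6   q7 
   q4     q7   q8 
   q5     q8   q9 
   q6    q10  q11 
   q7    q11  q12 
   q8    q12  q13 
   q9    q13  q10 
   q10    q0  q14 
   q11   q14  q15 
   q12   q15  q16 
   q13   q16   q0 
   q14    q2  q17 
 * q15   q17  q18 
   q16   q18   q1 
   q17    q5  q19 
   q18   q19   q3 
   q19    q9   q6 
(> = start, * = accepting)

start=q0; accept=q15; q0-0->q1; q0-1->q2; q1-0->q3; q1-1->q4; q2-0->q4; q2-1->q5; q3-0->q6; q3-1->q7; q4-0->q7; q4-1->q8; q5-0->q8; q5-1->q9; q6-0->q10; q6-1->q11; q7-0->q11; q7-1->q12; q8-0->q12; q8-1->q13; q9-0->q13; q9-1->q10; q10-0->q0; q10-1->q14; q11-0->q14; q11-1->q15; q12-0->q15; q12-1->q16; q13-0->q16; q13-1->q0; q14-0->q2; q14-1->q17; q15-0->q17; q15-1->q18; q16-0->q18; q16-1->q1; q17-0->q5; q17-1->q19; q18-0->q19; q18-1->q3; q19-0->q9; q19-1->q6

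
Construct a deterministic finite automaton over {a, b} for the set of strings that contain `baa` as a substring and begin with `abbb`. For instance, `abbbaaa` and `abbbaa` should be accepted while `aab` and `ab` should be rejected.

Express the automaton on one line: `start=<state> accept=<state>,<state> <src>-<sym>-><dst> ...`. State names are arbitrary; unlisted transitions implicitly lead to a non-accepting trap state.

start=s0 accept=s10 s0-a->s1 s0-b->s2 s1-a->s3 s1-b->s4 s2-a->s5 s2-b->s2 s3-a->s3 s3-b->s2 s4-a->s5 s4-b->s6 s5-a->s7 s5-b->s2 s6-a->s5 s6-b->s8 s7-a->s7 s7-b->s7 s8-a->s9 s8-b->s8 s9-a->s10 s9-b->s8 s10-a->s10 s10-b->s10

Handle the two conditions separately and then intersect. One (4 states) tracks whether and how much of `baa` has been seen; the other (6 states) tracks whether the input so far still matches the prefix `abbb`. Each combined state is a pair, one component from each; accept when both components accept.
11 states suffice.
          a    b  
>  s0     s1   s2 
   s1     s3   s4 
   s2     s5   s2 
   s3     s3   s2 
   s4     s5   s6 
   s5     s7   s2 
   s6     s5   s8 
   s7     s7   s7 
   s8     s9   s8 
   s9    s10   s8 
 * s10   s10  s10 
(> = start, * = accepting)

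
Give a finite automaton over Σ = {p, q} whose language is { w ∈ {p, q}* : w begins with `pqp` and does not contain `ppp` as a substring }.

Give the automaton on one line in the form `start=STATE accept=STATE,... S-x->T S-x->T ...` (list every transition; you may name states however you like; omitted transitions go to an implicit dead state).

start=S0 accept=S4,S5,S6 S0-p->S1 S0-q->S2 S1-p->S2 S1-q->S3 S2-p->S2 S2-q->S2 S3-p->S4 S3-q->S2 S4-p->S5 S4-q->S6 S5-p->S2 S5-q->S6 S6-p->S4 S6-q->S6

Run two small machines in parallel and take their product. The first has 5 states tracking whether the input so far still matches the prefix `pqp`; the second has 4 states tracking partial matches of the forbidden pattern `ppp`. A product state is a pair (one from each), accepting exactly when both do. Equivalent product states are then merged.
        p   q  
>  S0   S1  S2 
   S1   S2  S3 
   S2   S2  S2 
   S3   S4  S2 
 * S4   S5  S6 
 * S5   S2  S6 
 * S6   S4  S6 
(> = start, * = accepting)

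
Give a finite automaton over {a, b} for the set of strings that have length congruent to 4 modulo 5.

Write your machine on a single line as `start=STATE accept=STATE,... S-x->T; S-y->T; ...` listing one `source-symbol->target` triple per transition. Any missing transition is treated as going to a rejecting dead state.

start=q0; accept=q4; q0-a->q1; q0-b->q1; q1-a->q2; q1-b->q2; q2-a->q3; q2-b->q3; q3-a->q4; q3-b->q4; q4-a->q0; q4-b->q0

Count input length modulo 5: every symbol advances one step around the cycle q0 → q1 → q2 → q3 → q4 → q0. Accept at q4.
With 5 states:
        a   b  
>  q0   q1  q1 
   q1   q2  q2 
   q2   q3  q3 
   q3   q4  q4 
 * q4   q0  q0 
(> = start, * = accepting)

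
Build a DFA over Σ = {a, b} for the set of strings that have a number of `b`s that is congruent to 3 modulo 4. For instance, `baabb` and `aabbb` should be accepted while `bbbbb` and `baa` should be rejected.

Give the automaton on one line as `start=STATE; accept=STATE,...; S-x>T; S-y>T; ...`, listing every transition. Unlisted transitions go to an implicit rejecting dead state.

Keep the running count of `b`s modulo 4: each `b` advances along the cycle S0 → S1 → S2 → S3 → S0 while other symbols loop. Accept at S3.
With 4 states:
        a   b  
>  S0   S0  S1 
   S1   S1  S2 
   S2   S2  S3 
 * S3   S3  S0 
(> = start, * = accepting)

start=S0; accept=S3; S0-a>S0; S0-b>S1; S1-a>S1; S1-b>S2; S2-a>S2; S2-b>S3; S3-a>S3; S3-b>S0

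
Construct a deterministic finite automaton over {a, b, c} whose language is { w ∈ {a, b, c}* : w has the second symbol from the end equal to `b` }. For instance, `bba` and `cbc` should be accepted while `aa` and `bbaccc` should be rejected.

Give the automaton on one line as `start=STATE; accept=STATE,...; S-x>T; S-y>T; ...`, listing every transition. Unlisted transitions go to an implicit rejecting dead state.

start=S0; accept=S7,S8,S9; S0-a>S1; S0-b>S2; S0-c>S3; S1-a>S4; S1-b>S5; S1-c>S6; S2-a>S7; S2-b>S8; S2-c>S9; S3-a>S10; S3-b>S11; S3-c>S12; S4-a>S4; S4-b>S5; S4-c>S6; S5-a>S7; S5-b>S8; S5-c>S9; S6-a>S10; S6-b>S11; S6-c>S12; S7-a>S4; S7-b>S5; S7-c>S6; S8-a>S7; S8-b>S8; S8-c>S9; S9-a>S10; S9-b>S11; S9-c>S12; S10-a>S4; S10-b>S5; S10-c>S6; S11-a>S7; S11-b>S8; S11-c>S9; S12-a>S10; S12-b>S11; S12-c>S12

A DFA must remember the last 2 symbols (since which symbol is second-to-last isn't known until the input ends). Use one state per possible window of the last ≤2 symbols; accept from those whose window starts with `b`.
          a    b    c  
>  S0     S1   S2   S3 
   S1     S4   S5   S6 
   S2     S7   S8   S9 
   S3    S10  S11  S12 
   S4     S4   S5   S6 
   S5     S7   S8   S9 
   S6    S10  S11  S12 
 * S7     S4   S5   S6 
 * S8     S7   S8   S9 
 * S9    S10  S11  S12 
   S10    S4   S5   S6 
   S11    S7   S8   S9 
   S12   S10  S11  S12 
(> = start, * = accepting)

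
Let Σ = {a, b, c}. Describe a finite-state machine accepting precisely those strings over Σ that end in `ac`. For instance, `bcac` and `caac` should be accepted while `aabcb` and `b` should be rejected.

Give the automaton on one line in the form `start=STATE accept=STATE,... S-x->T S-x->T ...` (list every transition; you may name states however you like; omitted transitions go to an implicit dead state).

start=q0 accept=q2 q0-a->q1 q0-b->q0 q0-c->q0 q1-a->q1 q1-b->q0 q1-c->q2 q2-a->q1 q2-b->q0 q2-c->q0

Remember how much of `ac` the current input suffix matches. State q0 means no match yet; q1 means the last symbol is `a`; q2 means the last 2 symbols are `ac`. Only q2 accepts. On a mismatch, fall back to the longest proper suffix that is still a prefix of `ac`.
A 3-state machine:
        a   b   c  
>  q0   q1  q0  q0 
   q1   q1  q0  q2 
 * q2   q1  q0  q0 
(> = start, * = accepting)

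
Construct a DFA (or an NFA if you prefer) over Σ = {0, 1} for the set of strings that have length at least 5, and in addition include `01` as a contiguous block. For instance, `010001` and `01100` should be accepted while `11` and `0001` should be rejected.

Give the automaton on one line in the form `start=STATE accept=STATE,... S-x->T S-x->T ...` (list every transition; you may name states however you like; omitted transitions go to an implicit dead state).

Build one automaton per condition and run them in lockstep. One (7 states) tracks the input length, saturating at 6; the other (3 states) tracks whether and how much of `01` has been seen. Each combined state is a pair, one component from each; accept when both components accept. Minimizing collapses redundant product states.
12 states suffice.
          0    1  
>  s0     s1   s2 
   s1     s3   s4 
   s2     s3   s5 
   s3     s6   s7 
   s4     s7   s7 
   s5     s6   s8 
   s6     s9  s10 
   s7    s10  s10 
   s8     s9   s8 
   s9     s9  s11 
   s10   s11  s11 
 * s11   s11  s11 
(> = start, * = accepting)

start=s0 accept=s11 s0-0->s1 s0-1->s2 s1-0->s3 s1-1->s4 s2-0->s3 s2-1->s5 s3-0->s6 s3-1->s7 s4-0->s7 s4-1->s7 s5-0->s6 s5-1->s8 s6-0->s9 s6-1->s10 s7-0->s10 s7-1->s10 s8-0->s9 s8-1->s8 s9-0->s9 s9-1->s11 s10-0->s11 s10-1->s11 s11-0->s11 s11-1->s11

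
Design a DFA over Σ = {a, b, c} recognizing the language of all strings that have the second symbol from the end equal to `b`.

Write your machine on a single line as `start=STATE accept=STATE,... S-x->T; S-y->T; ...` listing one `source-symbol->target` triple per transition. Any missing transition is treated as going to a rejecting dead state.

start=S0; accept=S7,S8,S9; S0-a->S1; S0-b->S2; S0-c->S3; S1-a->S4; S1-b->S5; S1-c->S6; S2-a->S7; S2-b->S8; S2-c->S9; S3-a->S10; S3-b->S11; S3-c->S12; S4-a->S4; S4-b->S5; S4-c->S6; S5-a->S7; S5-b->S8; S5-c->S9; S6-a->S10; S6-b->S11; S6-c->S12; S7-a->S4; S7-b->S5; S7-c->S6; S8-a->S7; S8-b->S8; S8-c->S9; S9-a->S10; S9-b->S11; S9-c->S12; S10-a->S4; S10-b->S5; S10-c->S6; S11-a->S7; S11-b->S8; S11-c->S9; S12-a->S10; S12-b->S11; S12-c->S12

A DFA must remember the last 2 symbols (since which symbol is second-to-last isn't known until the input ends). Use one state per possible window of the last ≤2 symbols; accept from those whose window starts with `b`.
A 13-state machine:
          a    b    c  
>  S0     S1   S2   S3 
   S1     S4   S5   S6 
   S2     S7   S8   S9 
   S3    S10  S11  S12 
   S4     S4   S5   S6 
   S5     S7   S8   S9 
   S6    S10  S11  S12 
 * S7     S4   S5   S6 
 * S8     S7   S8   S9 
 * S9    S10  S11  S12 
   S10    S4   S5   S6 
   S11    S7   S8   S9 
   S12   S10  S11  S12 
(> = start, * = accepting)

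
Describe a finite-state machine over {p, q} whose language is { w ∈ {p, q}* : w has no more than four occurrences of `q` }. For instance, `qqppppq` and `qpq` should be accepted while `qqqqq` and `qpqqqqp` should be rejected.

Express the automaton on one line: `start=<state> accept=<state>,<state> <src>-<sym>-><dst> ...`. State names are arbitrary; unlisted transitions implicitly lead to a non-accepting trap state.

start=A accept=A,B,C,D,E A-p->A A-q->B B-p->B B-q->C C-p->C C-q->D D-p->D D-q->E E-p->E E-q->F F-p->F F-q->F

Only the number of `q`s matters, and only up to 5. Make a chain A → B → C → D → E → F advanced by each `q` (with F absorbing); every other symbol self-loops. The accepting set is {A, B, C, D, E}.
6 states suffice.
       p  q 
>* A   A  B 
 * B   B  C 
 * C   C  D 
 * D   D  E 
 * E   E  F 
   F   F  F 
(> = start, * = accepting)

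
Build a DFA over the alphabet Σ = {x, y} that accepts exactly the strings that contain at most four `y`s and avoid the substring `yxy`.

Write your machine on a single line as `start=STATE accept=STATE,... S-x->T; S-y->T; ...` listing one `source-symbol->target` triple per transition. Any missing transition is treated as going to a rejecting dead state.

start=A; accept=A,B,C,D,E,G,H,I,J,K,L; A-x->A; A-y->B; B-x->C; B-y->D; C-x->E; C-y->F; D-x->G; D-y->H; E-x->E; E-y->D; F-x->F; F-y->F; G-x->I; G-y->F; H-x->J; H-y->K; I-x->I; I-y->H; J-x->L; J-y->F; K-x->K; K-y->F; L-x->L; L-y->K

Run two small machines in parallel and take their product. The first has 6 states tracking the count of `y`s, saturating at 5; the second has 4 states tracking partial matches of the forbidden pattern `yxy`. A product state is a pair (one from each), accepting exactly when both do. Minimizing collapses redundant product states.
With 12 states:
       x  y 
>* A   A  B 
 * B   C  D 
 * C   E  F 
 * D   G  H 
 * E   E  D 
   F   F  F 
 * G   I  F 
 * H   J  K 
 * I   I  H 
 * J   L  F 
 * K   K  F 
 * L   L  K 
(> = start, * = accepting)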